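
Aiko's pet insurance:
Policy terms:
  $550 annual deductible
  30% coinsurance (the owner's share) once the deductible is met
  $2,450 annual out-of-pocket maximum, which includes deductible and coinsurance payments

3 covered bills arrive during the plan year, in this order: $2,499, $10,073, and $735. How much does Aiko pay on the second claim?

Claim 1 — $2,499: deductible takes $550, $1,949 remains; owner's 30% is $584.70. Cost to owner: $1,134.70. OOP to date $1,134.70.
Claim 2 — $10,073: deductible met; 30% of $10,073 = $3,021.90. Adding that to $1,134.70 gives $4,156.60, past the $2,450 cap; owner pays only $2,450 − $1,134.70 = $1,315.30.

$1,315.30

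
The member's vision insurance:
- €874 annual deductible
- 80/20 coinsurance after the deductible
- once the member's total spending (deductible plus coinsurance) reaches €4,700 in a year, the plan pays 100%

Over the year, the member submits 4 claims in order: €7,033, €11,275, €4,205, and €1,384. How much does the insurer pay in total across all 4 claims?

Claim 1 — €7,033: deductible takes €874, €6,159 remains; coinsurance €6,159 × 20% = €1,231.80. Member pays €2,105.80; OOP now €2,105.80. Plan pays €7,033 − €2,105.80 = €4,927.20.
Claim 2 — €11,275: 20% coinsurance on €11,275 = €2,255. Cost to member: €2,255. OOP to date €4,360.80. Insurer: €11,275 − €2,255 = €9,020.
Claim 3 — €4,205: 20% coinsurance on €4,205 = €841. Adding that to €4,360.80 gives €5,201.80, past the €4,700 cap; member pays only €4,700 − €4,360.80 = €339.20. Insurer: €4,205 − €339.20 = €3,865.80.
Claim 4 — €1,384: 20% coinsurance on €1,384 = €276.80. That would push OOP to €4,976.80, over the €4,700 cap, so member pays €4,700 − €4,700 = €0. Plan pays €1,384 − €0 = €1,384.
Insurer total = bills − member's total = €23,897 − €4,700 = €19,197.

€19,197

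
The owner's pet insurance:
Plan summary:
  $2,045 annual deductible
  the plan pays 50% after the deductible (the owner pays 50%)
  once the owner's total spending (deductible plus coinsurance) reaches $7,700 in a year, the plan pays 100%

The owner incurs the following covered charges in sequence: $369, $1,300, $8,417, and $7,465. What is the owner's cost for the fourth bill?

Claim 1 ($369): entire amount goes to the deductible. Owner pays $369; OOP now $369.
Claim 2 ($1,300): entire amount goes to the deductible. Cost to owner: $1,300. OOP to date $1,669.
Claim 3 ($8,417): $376 to deductible, leaving $8,041; owner's 50% is $4,020.50. Cost to owner: $4,396.50. OOP to date $6,065.50.
Claim 4 ($7,465): deductible already satisfied, so owner's share is 50% × $7,465 = $3,732.50. OOP would hit $9,798 > $7,700, so the cap limits the owner to $7,700 − $6,065.50 = $1,634.50.

$1,634.50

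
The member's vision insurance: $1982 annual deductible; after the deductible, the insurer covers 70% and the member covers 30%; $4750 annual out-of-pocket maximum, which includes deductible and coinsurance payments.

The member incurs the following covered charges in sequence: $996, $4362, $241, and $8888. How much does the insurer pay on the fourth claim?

$7205.10

#1 ($996): all of it applies to the deductible. Member pays $996; OOP now $996. Insurer: $996 − $996 = $0.
#2 ($4362): $986 finishes the deductible; $3376 goes to coinsurance; coinsurance $3376 × 30% = $1012.80. Member owes $1998.80 (running OOP $2994.80). Insurer: $4362 − $1998.80 = $2363.20.
#3 ($241): deductible already satisfied, so member's share is 30% × $241 = $72.30. Member pays $72.30; OOP now $3067.10. Plan pays $241 − $72.30 = $168.70.
#4 ($8888): deductible already satisfied, so member's share is 30% × $8888 = $2666.40. Adding that to $3067.10 gives $5733.50, past the $4750 cap; member pays only $4750 − $3067.10 = $1682.90. Insurer: $8888 − $1682.90 = $7205.10.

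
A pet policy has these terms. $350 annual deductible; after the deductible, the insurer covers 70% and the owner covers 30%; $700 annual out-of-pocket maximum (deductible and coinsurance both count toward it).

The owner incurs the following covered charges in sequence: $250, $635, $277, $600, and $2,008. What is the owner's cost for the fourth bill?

Bill 1, $250: fully absorbed by the deductible. Cost to owner: $250. OOP to date $250.
Bill 2, $635: deductible takes $100, $535 remains; owner's 30% is $160.50. Owner owes $260.50 (running OOP $510.50).
Bill 3, $277: deductible already satisfied, so owner's share is 30% × $277 = $83.10. Owner owes $83.10 (running OOP $593.60).
Bill 4, $600: deductible already satisfied, so owner's share is 30% × $600 = $180. OOP would hit $773.60 > $700, so the cap limits the owner to $700 − $593.60 = $106.40.

$106.40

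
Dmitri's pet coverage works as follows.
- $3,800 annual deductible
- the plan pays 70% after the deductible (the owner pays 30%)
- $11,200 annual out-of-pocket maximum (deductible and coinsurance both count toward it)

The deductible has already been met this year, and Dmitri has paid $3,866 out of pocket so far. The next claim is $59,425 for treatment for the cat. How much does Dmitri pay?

The deductible is already satisfied, so the full bill goes to coinsurance.
Coinsurance: $59,425 × 30% = $17,827.50.
That would bring total out-of-pocket to $21,693.50, past the $11,200 cap. The owner is capped at $11,200 − $3,866 = $7,334 on this claim.

$7,334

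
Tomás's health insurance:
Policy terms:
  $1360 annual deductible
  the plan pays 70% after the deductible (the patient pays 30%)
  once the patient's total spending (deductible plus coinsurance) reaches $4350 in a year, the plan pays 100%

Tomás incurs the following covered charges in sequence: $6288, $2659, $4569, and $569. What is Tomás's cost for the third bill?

#1 ($6288): $1360 finishes the deductible; $4928 goes to coinsurance; 30% of $4928 = $1478.40. Patient pays $2838.40; OOP now $2838.40.
#2 ($2659): deductible already satisfied, so patient's share is 30% × $2659 = $797.70. Patient owes $797.70 (running OOP $3636.10).
#3 ($4569): 30% coinsurance on $4569 = $1370.70. That would push OOP to $5006.80, over the $4350 cap, so patient pays $4350 − $3636.10 = $713.90.

$713.90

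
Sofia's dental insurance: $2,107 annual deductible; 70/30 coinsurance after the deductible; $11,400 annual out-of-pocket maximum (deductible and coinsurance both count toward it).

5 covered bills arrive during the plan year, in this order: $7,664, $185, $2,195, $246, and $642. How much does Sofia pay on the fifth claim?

$192.60

#1 ($7,664): $2,107 to deductible, leaving $5,557; 30% of $5,557 = $1,667.10. Patient owes $3,774.10 (running OOP $3,774.10).
#2 ($185): 30% coinsurance on $185 = $55.50. Cost to patient: $55.50. OOP to date $3,829.60.
#3 ($2,195): deductible met; 30% of $2,195 = $658.50. Patient pays $658.50; OOP now $4,488.10.
#4 ($246): deductible already satisfied, so patient's share is 30% × $246 = $73.80. Patient pays $73.80; OOP now $4,561.90.
#5 ($642): deductible already satisfied, so patient's share is 30% × $642 = $192.60. Cost to patient: $192.60. OOP to date $4,754.50.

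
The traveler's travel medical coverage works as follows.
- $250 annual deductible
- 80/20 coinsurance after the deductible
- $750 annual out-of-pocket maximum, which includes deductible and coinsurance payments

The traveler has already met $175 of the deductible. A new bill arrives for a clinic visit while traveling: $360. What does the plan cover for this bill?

Deductible still to meet: $250 − $175 = $75.
The remaining $285 (= $360 − $75) moves to coinsurance.
Traveler's 20% share of $285 is $57.
So the traveler owes $75 + $57 = $132 before any cap.
Year-to-date out-of-pocket becomes $175 + $132 = $307, still under the $750 maximum, so no cap applies.
The plan picks up $360 − $132 = $228.

$228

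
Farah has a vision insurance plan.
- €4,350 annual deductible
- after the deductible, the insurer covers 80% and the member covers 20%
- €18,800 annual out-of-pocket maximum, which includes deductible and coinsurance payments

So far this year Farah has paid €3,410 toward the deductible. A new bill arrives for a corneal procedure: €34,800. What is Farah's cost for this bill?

Remaining deductible: €4,350 − €3,410 = €940.
After the €940 deductible portion, €34,800 − €940 = €33,860 is subject to coinsurance.
Member's 20% share of €33,860 is €6,772.
Member responsibility before any cap: €940 + €6,772 = €7,712.
Cumulative spending €3,410 + €7,712 = €11,122 stays under the €18,800 maximum.

€7,712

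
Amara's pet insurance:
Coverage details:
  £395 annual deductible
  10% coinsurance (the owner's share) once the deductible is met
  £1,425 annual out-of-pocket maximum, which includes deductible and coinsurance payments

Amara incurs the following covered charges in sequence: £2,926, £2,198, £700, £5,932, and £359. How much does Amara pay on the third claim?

Claim 1 — £2,926: £395 finishes the deductible; £2,531 goes to coinsurance; coinsurance £2,531 × 10% = £253.10. Cost to owner: £648.10. OOP to date £648.10.
Claim 2 — £2,198: 10% coinsurance on £2,198 = £219.80. Cost to owner: £219.80. OOP to date £867.90.
Claim 3 — £700: deductible already satisfied, so owner's share is 10% × £700 = £70. Owner owes £70 (running OOP £937.90).

£70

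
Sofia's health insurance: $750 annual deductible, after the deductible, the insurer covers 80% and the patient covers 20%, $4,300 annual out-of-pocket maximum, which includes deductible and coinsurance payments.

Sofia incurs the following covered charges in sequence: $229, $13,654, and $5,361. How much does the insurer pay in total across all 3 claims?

Bill 1, $229: fully absorbed by the deductible. Patient pays $229; OOP now $229. Plan pays $229 − $229 = $0.
Bill 2, $13,654: deductible takes $521, $13,133 remains; coinsurance $13,133 × 20% = $2,626.60. Patient pays $3,147.60; OOP now $3,376.60. Plan pays $13,654 − $3,147.60 = $10,506.40.
Bill 3, $5,361: deductible already satisfied, so patient's share is 20% × $5,361 = $1,072.20. That would push OOP to $4,448.80, over the $4,300 cap, so patient pays $4,300 − $3,376.60 = $923.40. Plan pays $5,361 − $923.40 = $4,437.60.
Insurer total = bills − patient's total = $19,244 − $4,300 = $14,944.

$14,944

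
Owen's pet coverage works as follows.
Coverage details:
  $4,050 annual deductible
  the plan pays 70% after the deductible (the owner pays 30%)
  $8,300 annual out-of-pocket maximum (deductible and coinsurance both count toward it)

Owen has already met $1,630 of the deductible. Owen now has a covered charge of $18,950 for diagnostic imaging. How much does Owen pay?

$6,670

Remaining deductible: $4,050 − $1,630 = $2,420.
The remaining $16,530 (= $18,950 − $2,420) moves to coinsurance.
30% of $16,530 = $4,959 falls to the owner.
Owner responsibility before any cap: $2,420 + $4,959 = $7,379.
That would bring total out-of-pocket to $9,009, past the $8,300 cap. The owner is capped at $8,300 − $1,630 = $6,670 on this claim.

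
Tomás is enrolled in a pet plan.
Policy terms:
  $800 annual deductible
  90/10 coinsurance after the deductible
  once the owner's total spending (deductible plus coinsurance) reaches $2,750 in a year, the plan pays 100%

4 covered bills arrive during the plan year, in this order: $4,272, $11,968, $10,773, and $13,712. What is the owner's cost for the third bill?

Bill 1, $4,272: $800 to deductible, leaving $3,472; owner's 10% is $347.20. Owner pays $1,147.20; OOP now $1,147.20.
Bill 2, $11,968: deductible already satisfied, so owner's share is 10% × $11,968 = $1,196.80. Cost to owner: $1,196.80. OOP to date $2,344.
Bill 3, $10,773: deductible met; 10% of $10,773 = $1,077.30. That would push OOP to $3,421.30, over the $2,750 cap, so owner pays $2,750 − $2,344 = $406.

$406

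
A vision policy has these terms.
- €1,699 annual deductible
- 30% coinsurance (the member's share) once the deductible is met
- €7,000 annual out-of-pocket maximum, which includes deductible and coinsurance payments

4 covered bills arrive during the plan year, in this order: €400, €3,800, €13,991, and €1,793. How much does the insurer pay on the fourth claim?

€1,439.60

Claim 1 (€400): entire amount goes to the deductible. Cost to member: €400. OOP to date €400. Insurer: €400 − €400 = €0.
Claim 2 (€3,800): €1,299 finishes the deductible; €2,501 goes to coinsurance; 30% of €2,501 = €750.30. Cost to member: €2,049.30. OOP to date €2,449.30. Insurer: €3,800 − €2,049.30 = €1,750.70.
Claim 3 (€13,991): 30% coinsurance on €13,991 = €4,197.30. Member owes €4,197.30 (running OOP €6,646.60). Plan pays €13,991 − €4,197.30 = €9,793.70.
Claim 4 (€1,793): deductible already satisfied, so member's share is 30% × €1,793 = €537.90. That would push OOP to €7,184.50, over the €7,000 cap, so member pays €7,000 − €6,646.60 = €353.40. Insurer: €1,793 − €353.40 = €1,439.60.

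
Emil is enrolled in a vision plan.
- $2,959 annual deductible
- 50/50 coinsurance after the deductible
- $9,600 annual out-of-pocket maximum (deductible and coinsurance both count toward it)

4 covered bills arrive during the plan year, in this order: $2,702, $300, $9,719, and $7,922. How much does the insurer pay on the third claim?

$4,859.50

Claim 1 ($2,702): entire amount goes to the deductible. Member owes $2,702 (running OOP $2,702). Plan pays $2,702 − $2,702 = $0.
Claim 2 ($300): $257 finishes the deductible; $43 goes to coinsurance; 50% of $43 = $21.50. Member pays $278.50; OOP now $2,980.50. Insurer: $300 − $278.50 = $21.50.
Claim 3 ($9,719): deductible already satisfied, so member's share is 50% × $9,719 = $4,859.50. Member owes $4,859.50 (running OOP $7,840). Plan pays $9,719 − $4,859.50 = $4,859.50.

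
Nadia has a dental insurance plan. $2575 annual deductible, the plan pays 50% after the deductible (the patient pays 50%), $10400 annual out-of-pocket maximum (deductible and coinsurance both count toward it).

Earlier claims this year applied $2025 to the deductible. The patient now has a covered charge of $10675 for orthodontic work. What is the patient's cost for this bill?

$5612.50

Remaining deductible: $2575 − $2025 = $550.
After the $550 deductible portion, $10675 − $550 = $10125 is subject to coinsurance.
50% of $10125 = $5062.50 falls to the patient.
Patient responsibility before any cap: $550 + $5062.50 = $5612.50.
Year-to-date out-of-pocket becomes $2025 + $5612.50 = $7637.50, still under the $10400 maximum, so no cap applies.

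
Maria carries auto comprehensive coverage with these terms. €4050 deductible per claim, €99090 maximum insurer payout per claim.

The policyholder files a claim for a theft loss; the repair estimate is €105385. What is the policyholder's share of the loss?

€6295

Subtract the deductible: €105385 − €4050 = €101335.
Since €101335 > €99090, the payout is capped at €99090.
Out of pocket: €105385 − €99090 = €6295.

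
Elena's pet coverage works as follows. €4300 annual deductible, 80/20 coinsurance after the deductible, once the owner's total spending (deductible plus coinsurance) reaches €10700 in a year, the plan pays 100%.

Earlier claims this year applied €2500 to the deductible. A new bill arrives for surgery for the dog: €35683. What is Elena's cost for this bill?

€2500 of the €4300 deductible is already met, leaving €1800.
The remaining €33883 (= €35683 − €1800) moves to coinsurance.
Owner's 20% share of €33883 is €6776.60.
That puts the owner's cost at €1800 + €6776.60 = €8576.60 before any cap.
That would bring total out-of-pocket to €11076.60, past the €10700 cap. The owner is capped at €10700 − €2500 = €8200 on this claim.

€8200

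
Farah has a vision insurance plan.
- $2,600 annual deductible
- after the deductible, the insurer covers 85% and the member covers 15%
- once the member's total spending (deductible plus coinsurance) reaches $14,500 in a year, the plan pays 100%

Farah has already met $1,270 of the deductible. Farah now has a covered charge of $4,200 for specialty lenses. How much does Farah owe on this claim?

$1,760.50

$1,270 of the $2,600 deductible is already met, leaving $1,330.
After the $1,330 deductible portion, $4,200 − $1,330 = $2,870 is subject to coinsurance.
Coinsurance: $2,870 × 15% = $430.50.
That puts the member's cost at $1,330 + $430.50 = $1,760.50 before any cap.
Total out-of-pocket so far would be $1,270 + $1,760.50 = $3,030.50, below the $14,500 cap — no reduction.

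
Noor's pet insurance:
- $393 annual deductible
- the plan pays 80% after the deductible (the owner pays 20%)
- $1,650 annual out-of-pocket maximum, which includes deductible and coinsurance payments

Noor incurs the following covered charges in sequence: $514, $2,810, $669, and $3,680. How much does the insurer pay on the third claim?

Bill 1, $514: deductible takes $393, $121 remains; 20% of $121 = $24.20. Cost to owner: $417.20. OOP to date $417.20. Insurer: $514 − $417.20 = $96.80.
Bill 2, $2,810: 20% coinsurance on $2,810 = $562. Cost to owner: $562. OOP to date $979.20. Insurer: $2,810 − $562 = $2,248.
Bill 3, $669: 20% coinsurance on $669 = $133.80. Owner owes $133.80 (running OOP $1,113). Insurer: $669 − $133.80 = $535.20.

$535.20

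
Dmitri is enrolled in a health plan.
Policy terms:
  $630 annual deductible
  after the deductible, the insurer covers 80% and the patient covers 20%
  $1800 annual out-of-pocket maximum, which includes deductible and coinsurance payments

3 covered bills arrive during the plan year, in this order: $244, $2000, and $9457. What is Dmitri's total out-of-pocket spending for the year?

$1800

#1 ($244): entire amount goes to the deductible. Patient owes $244 (running OOP $244).
#2 ($2000): deductible takes $386, $1614 remains; 20% of $1614 = $322.80. Cost to patient: $708.80. OOP to date $952.80.
#3 ($9457): deductible already satisfied, so patient's share is 20% × $9457 = $1891.40. Adding that to $952.80 gives $2844.20, past the $1800 cap; patient pays only $1800 − $952.80 = $847.20.
Total paid by the patient: $244 + $708.80 + $847.20 = $1800.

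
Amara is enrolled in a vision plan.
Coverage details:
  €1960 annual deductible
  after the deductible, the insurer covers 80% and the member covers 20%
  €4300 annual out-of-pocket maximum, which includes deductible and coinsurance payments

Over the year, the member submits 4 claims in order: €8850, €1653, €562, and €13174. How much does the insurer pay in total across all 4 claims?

#1 (€8850): €1960 to deductible, leaving €6890; coinsurance €6890 × 20% = €1378. Member owes €3338 (running OOP €3338). Insurer: €8850 − €3338 = €5512.
#2 (€1653): 20% coinsurance on €1653 = €330.60. Member pays €330.60; OOP now €3668.60. Insurer: €1653 − €330.60 = €1322.40.
#3 (€562): 20% coinsurance on €562 = €112.40. Cost to member: €112.40. OOP to date €3781. Insurer: €562 − €112.40 = €449.60.
#4 (€13174): deductible met; 20% of €13174 = €2634.80. That would push OOP to €6415.80, over the €4300 cap, so member pays €4300 − €3781 = €519. Insurer: €13174 − €519 = €12655.
Insurer total: €5512 + €1322.40 + €449.60 + €12655 = €19939.

€19939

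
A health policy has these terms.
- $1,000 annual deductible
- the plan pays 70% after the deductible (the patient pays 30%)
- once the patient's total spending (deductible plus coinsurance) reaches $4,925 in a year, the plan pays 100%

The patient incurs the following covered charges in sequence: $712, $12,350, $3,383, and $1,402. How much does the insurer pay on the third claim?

$3,076.60

Claim 1 ($712): fully absorbed by the deductible. Cost to patient: $712. OOP to date $712. Insurer: $712 − $712 = $0.
Claim 2 ($12,350): $288 finishes the deductible; $12,062 goes to coinsurance; 30% of $12,062 = $3,618.60. Patient pays $3,906.60; OOP now $4,618.60. Insurer: $12,350 − $3,906.60 = $8,443.40.
Claim 3 ($3,383): deductible already satisfied, so patient's share is 30% × $3,383 = $1,014.90. That would push OOP to $5,633.50, over the $4,925 cap, so patient pays $4,925 − $4,618.60 = $306.40. Plan pays $3,383 − $306.40 = $3,076.60.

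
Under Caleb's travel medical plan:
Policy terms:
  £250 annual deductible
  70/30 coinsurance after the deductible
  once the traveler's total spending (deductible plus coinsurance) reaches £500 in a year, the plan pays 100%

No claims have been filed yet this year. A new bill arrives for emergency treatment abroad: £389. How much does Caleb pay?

£291.70

The full £250 deductible is still open; £250 of this bill applies to it.
That leaves £389 − £250 = £139 for coinsurance.
Coinsurance: £139 × 30% = £41.70.
Traveler responsibility before any cap: £250 + £41.70 = £291.70.
Total out-of-pocket so far would be £0 + £291.70 = £291.70, below the £500 cap — no reduction.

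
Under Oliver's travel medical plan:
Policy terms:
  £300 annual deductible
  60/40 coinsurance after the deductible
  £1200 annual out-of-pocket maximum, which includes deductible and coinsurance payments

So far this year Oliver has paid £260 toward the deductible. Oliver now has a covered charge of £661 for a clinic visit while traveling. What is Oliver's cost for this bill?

Remaining deductible: £300 − £260 = £40.
The remaining £621 (= £661 − £40) moves to coinsurance.
Coinsurance: £621 × 40% = £248.40.
Traveler responsibility before any cap: £40 + £248.40 = £288.40.
Cumulative spending £260 + £288.40 = £548.40 stays under the £1200 maximum.

£288.40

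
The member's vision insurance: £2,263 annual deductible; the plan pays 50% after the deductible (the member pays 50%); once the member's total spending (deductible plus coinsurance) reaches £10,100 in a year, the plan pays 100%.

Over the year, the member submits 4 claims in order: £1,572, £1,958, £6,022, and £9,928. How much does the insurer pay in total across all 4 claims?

£9,380

#1 (£1,572): fully absorbed by the deductible. Cost to member: £1,572. OOP to date £1,572. Plan pays £1,572 − £1,572 = £0.
#2 (£1,958): £691 to deductible, leaving £1,267; coinsurance £1,267 × 50% = £633.50. Member pays £1,324.50; OOP now £2,896.50. Plan pays £1,958 − £1,324.50 = £633.50.
#3 (£6,022): deductible already satisfied, so member's share is 50% × £6,022 = £3,011. Member owes £3,011 (running OOP £5,907.50). Insurer: £6,022 − £3,011 = £3,011.
#4 (£9,928): 50% coinsurance on £9,928 = £4,964. Adding that to £5,907.50 gives £10,871.50, past the £10,100 cap; member pays only £10,100 − £5,907.50 = £4,192.50. Plan pays £9,928 − £4,192.50 = £5,735.50.
Insurer total: £0 + £633.50 + £3,011 + £5,735.50 = £9,380.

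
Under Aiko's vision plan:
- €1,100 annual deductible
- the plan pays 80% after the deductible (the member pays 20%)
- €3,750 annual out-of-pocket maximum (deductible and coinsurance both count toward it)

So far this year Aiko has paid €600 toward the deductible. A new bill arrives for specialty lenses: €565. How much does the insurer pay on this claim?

€600 of the €1,100 deductible is already met, leaving €500.
The remaining €65 (= €565 − €500) moves to coinsurance.
Coinsurance: €65 × 20% = €13.
Member responsibility before any cap: €500 + €13 = €513.
Year-to-date out-of-pocket becomes €600 + €513 = €1,113, still under the €3,750 maximum, so no cap applies.
Insurer pays the balance: €565 − €513 = €52.

€52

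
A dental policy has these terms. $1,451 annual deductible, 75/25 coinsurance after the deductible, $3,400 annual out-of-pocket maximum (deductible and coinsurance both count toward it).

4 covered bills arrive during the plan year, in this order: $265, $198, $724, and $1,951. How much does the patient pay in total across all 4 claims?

Claim 1 ($265): entire amount goes to the deductible. Patient pays $265; OOP now $265.
Claim 2 ($198): fully absorbed by the deductible. Patient owes $198 (running OOP $463).
Claim 3 ($724): fully absorbed by the deductible. Cost to patient: $724. OOP to date $1,187.
Claim 4 ($1,951): deductible takes $264, $1,687 remains; coinsurance $1,687 × 25% = $421.75. Cost to patient: $685.75. OOP to date $1,872.75.
Summing the patient's payments: $265 + $198 + $724 + $685.75 = $1,872.75.

$1,872.75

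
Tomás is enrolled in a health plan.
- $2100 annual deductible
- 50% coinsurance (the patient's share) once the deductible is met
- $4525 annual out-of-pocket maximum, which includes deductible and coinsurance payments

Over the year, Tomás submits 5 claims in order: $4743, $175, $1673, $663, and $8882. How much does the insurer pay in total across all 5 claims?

$11611

Claim 1 ($4743): $2100 finishes the deductible; $2643 goes to coinsurance; 50% of $2643 = $1321.50. Patient owes $3421.50 (running OOP $3421.50). Plan pays $4743 − $3421.50 = $1321.50.
Claim 2 ($175): deductible already satisfied, so patient's share is 50% × $175 = $87.50. Patient owes $87.50 (running OOP $3509). Plan pays $175 − $87.50 = $87.50.
Claim 3 ($1673): deductible already satisfied, so patient's share is 50% × $1673 = $836.50. Cost to patient: $836.50. OOP to date $4345.50. Insurer: $1673 − $836.50 = $836.50.
Claim 4 ($663): deductible already satisfied, so patient's share is 50% × $663 = $331.50. Adding that to $4345.50 gives $4677, past the $4525 cap; patient pays only $4525 − $4345.50 = $179.50. Plan pays $663 − $179.50 = $483.50.
Claim 5 ($8882): deductible met; 50% of $8882 = $4441. Adding that to $4525 gives $8966, past the $4525 cap; patient pays only $4525 − $4525 = $0. Insurer: $8882 − $0 = $8882.
Insurer total: $1321.50 + $87.50 + $836.50 + $483.50 + $8882 = $11611.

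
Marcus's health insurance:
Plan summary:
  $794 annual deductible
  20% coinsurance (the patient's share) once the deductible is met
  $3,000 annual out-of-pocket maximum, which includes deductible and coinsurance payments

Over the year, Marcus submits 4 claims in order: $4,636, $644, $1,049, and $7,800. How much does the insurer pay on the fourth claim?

$6,701

Claim 1 — $4,636: $794 finishes the deductible; $3,842 goes to coinsurance; 20% of $3,842 = $768.40. Cost to patient: $1,562.40. OOP to date $1,562.40. Plan pays $4,636 − $1,562.40 = $3,073.60.
Claim 2 — $644: 20% coinsurance on $644 = $128.80. Cost to patient: $128.80. OOP to date $1,691.20. Plan pays $644 − $128.80 = $515.20.
Claim 3 — $1,049: deductible already satisfied, so patient's share is 20% × $1,049 = $209.80. Cost to patient: $209.80. OOP to date $1,901. Insurer: $1,049 − $209.80 = $839.20.
Claim 4 — $7,800: 20% coinsurance on $7,800 = $1,560. That would push OOP to $3,461, over the $3,000 cap, so patient pays $3,000 − $1,901 = $1,099. Plan pays $7,800 − $1,099 = $6,701.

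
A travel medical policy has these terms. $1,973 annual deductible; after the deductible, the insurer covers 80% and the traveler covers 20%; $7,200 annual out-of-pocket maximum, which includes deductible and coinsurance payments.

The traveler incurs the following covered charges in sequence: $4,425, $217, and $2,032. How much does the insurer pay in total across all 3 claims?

Claim 1 — $4,425: $1,973 to deductible, leaving $2,452; 20% of $2,452 = $490.40. Cost to traveler: $2,463.40. OOP to date $2,463.40. Insurer: $4,425 − $2,463.40 = $1,961.60.
Claim 2 — $217: deductible already satisfied, so traveler's share is 20% × $217 = $43.40. Traveler owes $43.40 (running OOP $2,506.80). Insurer: $217 − $43.40 = $173.60.
Claim 3 — $2,032: 20% coinsurance on $2,032 = $406.40. Cost to traveler: $406.40. OOP to date $2,913.20. Plan pays $2,032 − $406.40 = $1,625.60.
Insurer total = bills − traveler's total = $6,674 − $2,913.20 = $3,760.80.

$3,760.80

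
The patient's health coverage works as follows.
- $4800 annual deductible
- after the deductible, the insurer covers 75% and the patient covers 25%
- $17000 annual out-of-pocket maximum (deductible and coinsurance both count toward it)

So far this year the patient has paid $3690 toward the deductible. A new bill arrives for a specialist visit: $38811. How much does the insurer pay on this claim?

Deductible still to meet: $4800 − $3690 = $1110.
The remaining $37701 (= $38811 − $1110) moves to coinsurance.
25% of $37701 = $9425.25 falls to the patient.
So the patient owes $1110 + $9425.25 = $10535.25 before any cap.
Total out-of-pocket so far would be $3690 + $10535.25 = $14225.25, below the $17000 cap — no reduction.
Insurer pays the balance: $38811 − $10535.25 = $28275.75.

$28275.75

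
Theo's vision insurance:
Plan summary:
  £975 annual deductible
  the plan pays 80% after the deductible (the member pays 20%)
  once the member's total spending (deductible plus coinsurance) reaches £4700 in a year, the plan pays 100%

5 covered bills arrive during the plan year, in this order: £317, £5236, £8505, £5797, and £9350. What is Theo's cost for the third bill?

£1701

Claim 1 (£317): fully absorbed by the deductible. Cost to member: £317. OOP to date £317.
Claim 2 (£5236): £658 finishes the deductible; £4578 goes to coinsurance; 20% of £4578 = £915.60. Member pays £1573.60; OOP now £1890.60.
Claim 3 (£8505): deductible already satisfied, so member's share is 20% × £8505 = £1701. Cost to member: £1701. OOP to date £3591.60.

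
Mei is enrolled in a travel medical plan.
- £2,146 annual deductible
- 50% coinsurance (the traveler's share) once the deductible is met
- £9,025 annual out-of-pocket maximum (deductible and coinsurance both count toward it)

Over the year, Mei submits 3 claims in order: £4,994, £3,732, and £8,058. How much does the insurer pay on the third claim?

£4,469

Bill 1, £4,994: £2,146 finishes the deductible; £2,848 goes to coinsurance; traveler's 50% is £1,424. Traveler pays £3,570; OOP now £3,570. Plan pays £4,994 − £3,570 = £1,424.
Bill 2, £3,732: deductible met; 50% of £3,732 = £1,866. Traveler owes £1,866 (running OOP £5,436). Insurer: £3,732 − £1,866 = £1,866.
Bill 3, £8,058: deductible met; 50% of £8,058 = £4,029. Adding that to £5,436 gives £9,465, past the £9,025 cap; traveler pays only £9,025 − £5,436 = £3,589. Insurer: £8,058 − £3,589 = £4,469.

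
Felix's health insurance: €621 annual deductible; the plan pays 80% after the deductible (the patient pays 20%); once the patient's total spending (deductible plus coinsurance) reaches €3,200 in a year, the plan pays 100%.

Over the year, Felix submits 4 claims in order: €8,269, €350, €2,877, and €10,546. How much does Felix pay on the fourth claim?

€404

Bill 1, €8,269: €621 to deductible, leaving €7,648; patient's 20% is €1,529.60. Patient pays €2,150.60; OOP now €2,150.60.
Bill 2, €350: deductible met; 20% of €350 = €70. Cost to patient: €70. OOP to date €2,220.60.
Bill 3, €2,877: 20% coinsurance on €2,877 = €575.40. Cost to patient: €575.40. OOP to date €2,796.
Bill 4, €10,546: 20% coinsurance on €10,546 = €2,109.20. OOP would hit €4,905.20 > €3,200, so the cap limits the patient to €3,200 − €2,796 = €404.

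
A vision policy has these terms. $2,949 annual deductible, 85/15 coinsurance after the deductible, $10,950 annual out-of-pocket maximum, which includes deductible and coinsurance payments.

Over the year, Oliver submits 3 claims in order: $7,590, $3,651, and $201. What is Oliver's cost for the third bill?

$30.15

Claim 1 ($7,590): $2,949 to deductible, leaving $4,641; 15% of $4,641 = $696.15. Cost to member: $3,645.15. OOP to date $3,645.15.
Claim 2 ($3,651): deductible met; 15% of $3,651 = $547.65. Member owes $547.65 (running OOP $4,192.80).
Claim 3 ($201): deductible already satisfied, so member's share is 15% × $201 = $30.15. Member owes $30.15 (running OOP $4,222.95).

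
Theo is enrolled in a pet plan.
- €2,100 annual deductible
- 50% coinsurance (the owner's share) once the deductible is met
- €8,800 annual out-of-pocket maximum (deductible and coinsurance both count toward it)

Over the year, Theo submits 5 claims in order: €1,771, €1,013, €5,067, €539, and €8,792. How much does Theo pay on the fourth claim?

€269.50

Claim 1 (€1,771): fully absorbed by the deductible. Owner owes €1,771 (running OOP €1,771).
Claim 2 (€1,013): deductible takes €329, €684 remains; coinsurance €684 × 50% = €342. Cost to owner: €671. OOP to date €2,442.
Claim 3 (€5,067): 50% coinsurance on €5,067 = €2,533.50. Owner owes €2,533.50 (running OOP €4,975.50).
Claim 4 (€539): deductible already satisfied, so owner's share is 50% × €539 = €269.50. Cost to owner: €269.50. OOP to date €5,245.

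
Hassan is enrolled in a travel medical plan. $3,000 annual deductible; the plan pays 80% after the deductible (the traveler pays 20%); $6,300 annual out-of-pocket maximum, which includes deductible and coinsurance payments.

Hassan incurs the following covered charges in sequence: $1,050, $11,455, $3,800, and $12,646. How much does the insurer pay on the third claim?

$3,040

Claim 1 ($1,050): entire amount goes to the deductible. Traveler pays $1,050; OOP now $1,050. Plan pays $1,050 − $1,050 = $0.
Claim 2 ($11,455): deductible takes $1,950, $9,505 remains; traveler's 20% is $1,901. Cost to traveler: $3,851. OOP to date $4,901. Insurer: $11,455 − $3,851 = $7,604.
Claim 3 ($3,800): 20% coinsurance on $3,800 = $760. Traveler owes $760 (running OOP $5,661). Plan pays $3,800 − $760 = $3,040.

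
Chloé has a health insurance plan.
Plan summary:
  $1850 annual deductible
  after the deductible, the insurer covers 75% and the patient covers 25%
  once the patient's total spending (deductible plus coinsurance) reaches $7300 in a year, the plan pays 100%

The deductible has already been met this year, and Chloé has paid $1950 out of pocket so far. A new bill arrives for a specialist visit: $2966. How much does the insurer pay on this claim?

$2224.50

The deductible is already satisfied, so the full bill goes to coinsurance.
Coinsurance: $2966 × 25% = $741.50.
Year-to-date out-of-pocket becomes $1950 + $741.50 = $2691.50, still under the $7300 maximum, so no cap applies.
The plan picks up $2966 − $741.50 = $2224.50.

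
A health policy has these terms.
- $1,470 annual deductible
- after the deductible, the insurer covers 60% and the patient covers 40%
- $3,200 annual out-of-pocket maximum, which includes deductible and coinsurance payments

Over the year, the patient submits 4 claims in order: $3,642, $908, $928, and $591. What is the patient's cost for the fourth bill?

$126.80

Claim 1 — $3,642: $1,470 finishes the deductible; $2,172 goes to coinsurance; 40% of $2,172 = $868.80. Patient owes $2,338.80 (running OOP $2,338.80).
Claim 2 — $908: 40% coinsurance on $908 = $363.20. Patient owes $363.20 (running OOP $2,702).
Claim 3 — $928: 40% coinsurance on $928 = $371.20. Patient owes $371.20 (running OOP $3,073.20).
Claim 4 — $591: 40% coinsurance on $591 = $236.40. That would push OOP to $3,309.60, over the $3,200 cap, so patient pays $3,200 − $3,073.20 = $126.80.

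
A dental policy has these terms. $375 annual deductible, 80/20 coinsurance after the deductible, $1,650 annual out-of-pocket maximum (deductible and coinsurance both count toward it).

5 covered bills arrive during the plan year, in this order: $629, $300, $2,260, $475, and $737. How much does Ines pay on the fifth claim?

$147.40

Claim 1 ($629): $375 finishes the deductible; $254 goes to coinsurance; 20% of $254 = $50.80. Patient pays $425.80; OOP now $425.80.
Claim 2 ($300): deductible already satisfied, so patient's share is 20% × $300 = $60. Patient owes $60 (running OOP $485.80).
Claim 3 ($2,260): 20% coinsurance on $2,260 = $452. Cost to patient: $452. OOP to date $937.80.
Claim 4 ($475): deductible met; 20% of $475 = $95. Patient pays $95; OOP now $1,032.80.
Claim 5 ($737): deductible already satisfied, so patient's share is 20% × $737 = $147.40. Cost to patient: $147.40. OOP to date $1,180.20.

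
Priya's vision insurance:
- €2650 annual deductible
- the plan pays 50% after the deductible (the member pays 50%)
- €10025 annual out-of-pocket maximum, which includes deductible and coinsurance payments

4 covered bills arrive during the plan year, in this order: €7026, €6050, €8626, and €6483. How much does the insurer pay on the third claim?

Claim 1 — €7026: €2650 to deductible, leaving €4376; 50% of €4376 = €2188. Cost to member: €4838. OOP to date €4838. Plan pays €7026 − €4838 = €2188.
Claim 2 — €6050: 50% coinsurance on €6050 = €3025. Member owes €3025 (running OOP €7863). Insurer: €6050 − €3025 = €3025.
Claim 3 — €8626: 50% coinsurance on €8626 = €4313. That would push OOP to €12176, over the €10025 cap, so member pays €10025 − €7863 = €2162. Insurer: €8626 − €2162 = €6464.

€6464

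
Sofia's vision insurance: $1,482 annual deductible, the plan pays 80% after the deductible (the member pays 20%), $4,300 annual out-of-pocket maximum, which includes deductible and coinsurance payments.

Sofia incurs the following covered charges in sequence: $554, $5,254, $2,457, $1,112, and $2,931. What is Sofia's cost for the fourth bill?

$222.40

Bill 1, $554: all of it applies to the deductible. Cost to member: $554. OOP to date $554.
Bill 2, $5,254: deductible takes $928, $4,326 remains; 20% of $4,326 = $865.20. Cost to member: $1,793.20. OOP to date $2,347.20.
Bill 3, $2,457: deductible met; 20% of $2,457 = $491.40. Member owes $491.40 (running OOP $2,838.60).
Bill 4, $1,112: deductible met; 20% of $1,112 = $222.40. Member owes $222.40 (running OOP $3,061).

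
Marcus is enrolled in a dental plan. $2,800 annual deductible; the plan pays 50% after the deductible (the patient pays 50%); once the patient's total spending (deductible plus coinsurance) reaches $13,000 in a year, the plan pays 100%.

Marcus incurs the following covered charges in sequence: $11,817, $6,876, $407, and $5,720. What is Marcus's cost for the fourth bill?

Claim 1 — $11,817: deductible takes $2,800, $9,017 remains; coinsurance $9,017 × 50% = $4,508.50. Cost to patient: $7,308.50. OOP to date $7,308.50.
Claim 2 — $6,876: 50% coinsurance on $6,876 = $3,438. Cost to patient: $3,438. OOP to date $10,746.50.
Claim 3 — $407: deductible already satisfied, so patient's share is 50% × $407 = $203.50. Patient pays $203.50; OOP now $10,950.
Claim 4 — $5,720: deductible already satisfied, so patient's share is 50% × $5,720 = $2,860. OOP would hit $13,810 > $13,000, so the cap limits the patient to $13,000 − $10,950 = $2,050.

$2,050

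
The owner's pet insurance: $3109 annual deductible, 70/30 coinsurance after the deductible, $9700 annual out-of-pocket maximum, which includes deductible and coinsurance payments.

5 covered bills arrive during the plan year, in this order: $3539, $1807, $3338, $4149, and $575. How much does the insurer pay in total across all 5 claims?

Claim 1 — $3539: deductible takes $3109, $430 remains; coinsurance $430 × 30% = $129. Cost to owner: $3238. OOP to date $3238. Insurer: $3539 − $3238 = $301.
Claim 2 — $1807: 30% coinsurance on $1807 = $542.10. Owner pays $542.10; OOP now $3780.10. Insurer: $1807 − $542.10 = $1264.90.
Claim 3 — $3338: deductible already satisfied, so owner's share is 30% × $3338 = $1001.40. Owner owes $1001.40 (running OOP $4781.50). Plan pays $3338 − $1001.40 = $2336.60.
Claim 4 — $4149: deductible met; 30% of $4149 = $1244.70. Owner pays $1244.70; OOP now $6026.20. Insurer: $4149 − $1244.70 = $2904.30.
Claim 5 — $575: 30% coinsurance on $575 = $172.50. Owner owes $172.50 (running OOP $6198.70). Insurer: $575 − $172.50 = $402.50.
Insurer total: $301 + $1264.90 + $2336.60 + $2904.30 + $402.50 = $7209.30.

$7209.30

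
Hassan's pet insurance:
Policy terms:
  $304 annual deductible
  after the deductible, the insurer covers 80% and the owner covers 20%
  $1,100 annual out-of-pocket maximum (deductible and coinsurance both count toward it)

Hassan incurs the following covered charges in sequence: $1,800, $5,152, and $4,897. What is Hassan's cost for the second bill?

$496.80

Claim 1 ($1,800): $304 to deductible, leaving $1,496; 20% of $1,496 = $299.20. Owner pays $603.20; OOP now $603.20.
Claim 2 ($5,152): deductible already satisfied, so owner's share is 20% × $5,152 = $1,030.40. That would push OOP to $1,633.60, over the $1,100 cap, so owner pays $1,100 − $603.20 = $496.80.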